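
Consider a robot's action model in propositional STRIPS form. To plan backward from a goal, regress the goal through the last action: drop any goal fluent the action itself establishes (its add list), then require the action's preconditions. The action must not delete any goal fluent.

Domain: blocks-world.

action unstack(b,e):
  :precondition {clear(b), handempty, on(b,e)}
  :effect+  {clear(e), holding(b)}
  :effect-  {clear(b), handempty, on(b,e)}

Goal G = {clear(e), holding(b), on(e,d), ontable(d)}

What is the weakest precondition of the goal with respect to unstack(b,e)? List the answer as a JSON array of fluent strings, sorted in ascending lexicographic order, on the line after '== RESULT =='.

Compute (G \ add) ∪ pre:
  G ∩ del = {}  (empty — regression defined)
  G \ add = {clear(e), holding(b), on(e,d), ontable(d)} \ {clear(e), holding(b)} = {on(e,d), ontable(d)}
  ∪ pre   = {on(e,d), ontable(d)} ∪ {clear(b), handempty, on(b,e)}
          = {clear(b), handempty, on(b,e), on(e,d), ontable(d)}

== RESULT ==
["clear(b)", "handempty", "on(b,e)", "on(e,d)", "ontable(d)"]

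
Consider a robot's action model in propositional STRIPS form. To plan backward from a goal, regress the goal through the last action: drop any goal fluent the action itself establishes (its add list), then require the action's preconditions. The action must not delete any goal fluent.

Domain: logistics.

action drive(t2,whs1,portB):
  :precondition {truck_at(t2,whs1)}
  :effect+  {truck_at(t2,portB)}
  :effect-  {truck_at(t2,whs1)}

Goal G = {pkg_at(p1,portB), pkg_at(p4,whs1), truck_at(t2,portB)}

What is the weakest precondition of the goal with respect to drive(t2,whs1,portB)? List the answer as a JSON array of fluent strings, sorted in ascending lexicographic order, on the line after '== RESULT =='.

Regress:
  G ∩ del = {}  (empty — regression defined)
  G \ add = {pkg_at(p1,portB), pkg_at(p4,whs1), truck_at(t2,portB)} \ {truck_at(t2,portB)} = {pkg_at(p1,portB), pkg_at(p4,whs1)}
  ∪ pre   = {pkg_at(p1,portB), pkg_at(p4,whs1)} ∪ {truck_at(t2,whs1)}
          = {pkg_at(p1,portB), pkg_at(p4,whs1), truck_at(t2,whs1)}

== RESULT ==
["pkg_at(p1,portB)", "pkg_at(p4,whs1)", "truck_at(t2,whs1)"]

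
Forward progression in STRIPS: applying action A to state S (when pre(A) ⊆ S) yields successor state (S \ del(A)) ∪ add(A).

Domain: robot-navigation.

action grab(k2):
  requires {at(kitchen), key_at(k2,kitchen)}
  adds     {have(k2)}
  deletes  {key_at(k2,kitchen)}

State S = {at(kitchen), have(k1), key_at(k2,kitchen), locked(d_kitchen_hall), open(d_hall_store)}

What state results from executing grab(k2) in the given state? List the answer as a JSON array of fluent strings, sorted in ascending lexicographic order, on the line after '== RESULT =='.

Progress:
  pre ⊆ S: {at(kitchen), key_at(k2,kitchen)} ⊆ S  — applicable
  S \ del = {at(kitchen), have(k1), locked(d_kitchen_hall), open(d_hall_store)}
  ∪ add   = {at(kitchen), have(k1), have(k2), locked(d_kitchen_hall), open(d_hall_store)}

== RESULT ==
["at(kitchen)", "have(k1)", "have(k2)", "locked(d_kitchen_hall)", "open(d_hall_store)"]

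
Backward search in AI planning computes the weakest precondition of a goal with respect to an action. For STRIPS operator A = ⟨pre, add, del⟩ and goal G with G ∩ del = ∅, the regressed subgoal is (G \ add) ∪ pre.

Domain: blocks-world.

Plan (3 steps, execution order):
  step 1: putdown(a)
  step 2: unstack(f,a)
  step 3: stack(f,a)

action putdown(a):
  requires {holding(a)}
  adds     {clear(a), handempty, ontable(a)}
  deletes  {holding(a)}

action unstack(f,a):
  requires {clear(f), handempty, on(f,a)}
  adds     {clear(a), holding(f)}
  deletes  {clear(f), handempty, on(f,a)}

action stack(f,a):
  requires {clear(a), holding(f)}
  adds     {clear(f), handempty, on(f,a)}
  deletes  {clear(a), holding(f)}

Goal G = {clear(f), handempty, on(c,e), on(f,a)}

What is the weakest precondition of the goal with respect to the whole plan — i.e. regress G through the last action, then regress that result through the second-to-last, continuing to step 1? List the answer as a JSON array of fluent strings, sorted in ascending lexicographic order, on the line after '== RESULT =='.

Work backward from the goal:
  through step 3 (stack(f,a)): drop {clear(f), handempty, on(f,a)}, keep {on(c,e)}, require {clear(a), holding(f)}
    → {clear(a), holding(f), on(c,e)}
  through step 2 (unstack(f,a)): drop {clear(a), holding(f)}, keep {on(c,e)}, require {clear(f), handempty, on(f,a)}
    → {clear(f), handempty, on(c,e), on(f,a)}
  through step 1 (putdown(a)): drop {handempty}, keep {clear(f), on(c,e), on(f,a)}, require {holding(a)}
    → {clear(f), holding(a), on(c,e), on(f,a)}

== RESULT ==
["clear(f)", "holding(a)", "on(c,e)", "on(f,a)"]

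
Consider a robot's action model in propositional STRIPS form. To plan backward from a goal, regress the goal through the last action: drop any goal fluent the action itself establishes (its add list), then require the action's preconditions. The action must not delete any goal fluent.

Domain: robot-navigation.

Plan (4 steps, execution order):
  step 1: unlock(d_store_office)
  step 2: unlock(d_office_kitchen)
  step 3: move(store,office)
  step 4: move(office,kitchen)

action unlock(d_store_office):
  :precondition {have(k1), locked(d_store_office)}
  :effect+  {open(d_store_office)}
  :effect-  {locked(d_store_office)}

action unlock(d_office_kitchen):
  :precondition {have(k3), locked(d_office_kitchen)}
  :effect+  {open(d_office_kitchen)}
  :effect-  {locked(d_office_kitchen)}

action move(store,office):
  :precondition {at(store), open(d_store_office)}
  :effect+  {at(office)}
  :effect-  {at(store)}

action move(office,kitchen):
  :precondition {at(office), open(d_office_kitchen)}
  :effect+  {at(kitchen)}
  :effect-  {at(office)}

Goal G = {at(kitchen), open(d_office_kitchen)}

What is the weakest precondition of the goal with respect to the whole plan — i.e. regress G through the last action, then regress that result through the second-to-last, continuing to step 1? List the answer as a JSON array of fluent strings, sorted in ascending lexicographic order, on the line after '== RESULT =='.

Regress step by step:
  through step 4 (move(office,kitchen)): drop {at(kitchen)}, keep {open(d_office_kitchen)}, require {at(office), open(d_office_kitchen)}
    → {at(office), open(d_office_kitchen)}
  through step 3 (move(store,office)): drop {at(office)}, keep {open(d_office_kitchen)}, require {at(store), open(d_store_office)}
    → {at(store), open(d_office_kitchen), open(d_store_office)}
  through step 2 (unlock(d_office_kitchen)): drop {open(d_office_kitchen)}, keep {at(store), open(d_store_office)}, require {have(k3), locked(d_office_kitchen)}
    → {at(store), have(k3), locked(d_office_kitchen), open(d_store_office)}
  through step 1 (unlock(d_store_office)): drop {open(d_store_office)}, keep {at(store), have(k3), locked(d_office_kitchen)}, require {have(k1), locked(d_store_office)}
    → {at(store), have(k1), have(k3), locked(d_office_kitchen), locked(d_store_office)}

== RESULT ==
["at(store)", "have(k1)", "have(k3)", "locked(d_office_kitchen)", "locked(d_store_office)"]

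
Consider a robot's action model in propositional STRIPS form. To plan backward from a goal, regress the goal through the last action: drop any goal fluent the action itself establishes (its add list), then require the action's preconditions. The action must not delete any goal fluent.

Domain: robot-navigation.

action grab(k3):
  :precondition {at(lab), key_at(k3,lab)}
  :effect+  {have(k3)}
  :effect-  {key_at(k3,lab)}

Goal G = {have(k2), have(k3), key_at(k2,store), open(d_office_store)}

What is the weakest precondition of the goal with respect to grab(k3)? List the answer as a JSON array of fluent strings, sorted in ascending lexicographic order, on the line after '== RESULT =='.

Regress:
  G ∩ del = {}  (empty — regression defined)
  G \ add = {have(k2), have(k3), key_at(k2,store), open(d_office_store)} \ {have(k3)} = {have(k2), key_at(k2,store), open(d_office_store)}
  ∪ pre   = {have(k2), key_at(k2,store), open(d_office_store)} ∪ {at(lab), key_at(k3,lab)}
          = {at(lab), have(k2), key_at(k2,store), key_at(k3,lab), open(d_office_store)}

== RESULT ==
["at(lab)", "have(k2)", "key_at(k2,store)", "key_at(k3,lab)", "open(d_office_store)"]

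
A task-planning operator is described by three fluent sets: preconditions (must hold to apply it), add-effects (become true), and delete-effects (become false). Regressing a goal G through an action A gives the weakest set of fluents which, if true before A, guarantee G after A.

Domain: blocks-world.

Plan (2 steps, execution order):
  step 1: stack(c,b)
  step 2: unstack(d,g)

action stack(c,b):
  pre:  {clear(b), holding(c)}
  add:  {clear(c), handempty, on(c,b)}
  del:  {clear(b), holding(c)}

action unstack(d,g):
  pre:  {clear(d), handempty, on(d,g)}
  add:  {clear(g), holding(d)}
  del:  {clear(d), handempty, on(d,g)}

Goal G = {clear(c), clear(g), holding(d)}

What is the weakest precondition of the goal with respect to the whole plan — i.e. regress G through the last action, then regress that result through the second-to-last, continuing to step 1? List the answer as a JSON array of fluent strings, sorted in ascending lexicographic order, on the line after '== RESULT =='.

Work backward from the goal:
  through step 2 (unstack(d,g)): drop {clear(g), holding(d)}, keep {clear(c)}, require {clear(d), handempty, on(d,g)}
    → {clear(c), clear(d), handempty, on(d,g)}
  through step 1 (stack(c,b)): drop {clear(c), handempty}, keep {clear(d), on(d,g)}, require {clear(b), holding(c)}
    → {clear(b), clear(d), holding(c), on(d,g)}

== RESULT ==
["clear(b)", "clear(d)", "holding(c)", "on(d,g)"]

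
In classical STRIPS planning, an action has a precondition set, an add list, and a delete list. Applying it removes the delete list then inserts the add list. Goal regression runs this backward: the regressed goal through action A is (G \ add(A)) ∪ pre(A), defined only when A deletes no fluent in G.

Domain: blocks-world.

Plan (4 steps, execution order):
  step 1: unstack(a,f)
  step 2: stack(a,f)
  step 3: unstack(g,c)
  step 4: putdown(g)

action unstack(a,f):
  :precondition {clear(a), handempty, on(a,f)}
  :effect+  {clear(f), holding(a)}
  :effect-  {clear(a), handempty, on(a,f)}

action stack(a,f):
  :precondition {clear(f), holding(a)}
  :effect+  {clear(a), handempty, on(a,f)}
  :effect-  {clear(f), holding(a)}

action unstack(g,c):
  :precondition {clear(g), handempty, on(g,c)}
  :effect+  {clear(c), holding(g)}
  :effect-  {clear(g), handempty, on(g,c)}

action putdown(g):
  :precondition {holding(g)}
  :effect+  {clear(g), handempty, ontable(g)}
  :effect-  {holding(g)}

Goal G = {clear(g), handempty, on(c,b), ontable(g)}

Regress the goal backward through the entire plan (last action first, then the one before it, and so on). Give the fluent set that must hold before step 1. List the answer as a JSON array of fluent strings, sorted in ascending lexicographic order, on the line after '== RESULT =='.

Work backward from the goal:
  through step 4 (putdown(g)): drop {clear(g), handempty, ontable(g)}, keep {on(c,b)}, require {holding(g)}
    → {holding(g), on(c,b)}
  through step 3 (unstack(g,c)): drop {holding(g)}, keep {on(c,b)}, require {clear(g), handempty, on(g,c)}
    → {clear(g), handempty, on(c,b), on(g,c)}
  through step 2 (stack(a,f)): drop {handempty}, keep {clear(g), on(c,b), on(g,c)}, require {clear(f), holding(a)}
    → {clear(f), clear(g), holding(a), on(c,b), on(g,c)}
  through step 1 (unstack(a,f)): drop {clear(f), holding(a)}, keep {clear(g), on(c,b), on(g,c)}, require {clear(a), handempty, on(a,f)}
    → {clear(a), clear(g), handempty, on(a,f), on(c,b), on(g,c)}

== RESULT ==
["clear(a)", "clear(g)", "handempty", "on(a,f)", "on(c,b)", "on(g,c)"]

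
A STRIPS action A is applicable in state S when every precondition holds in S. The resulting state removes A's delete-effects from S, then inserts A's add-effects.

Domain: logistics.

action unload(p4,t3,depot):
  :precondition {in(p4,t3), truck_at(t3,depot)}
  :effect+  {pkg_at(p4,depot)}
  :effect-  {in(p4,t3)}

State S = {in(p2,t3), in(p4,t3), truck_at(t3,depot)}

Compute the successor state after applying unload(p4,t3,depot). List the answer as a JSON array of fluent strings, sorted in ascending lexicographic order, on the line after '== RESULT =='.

Compute (S \ del) ∪ add:
  pre ⊆ S: {in(p4,t3), truck_at(t3,depot)} ⊆ S  — applicable
  S \ del = {in(p2,t3), truck_at(t3,depot)}
  ∪ add   = {in(p2,t3), pkg_at(p4,depot), truck_at(t3,depot)}

== RESULT ==
["in(p2,t3)", "pkg_at(p4,depot)", "truck_at(t3,depot)"]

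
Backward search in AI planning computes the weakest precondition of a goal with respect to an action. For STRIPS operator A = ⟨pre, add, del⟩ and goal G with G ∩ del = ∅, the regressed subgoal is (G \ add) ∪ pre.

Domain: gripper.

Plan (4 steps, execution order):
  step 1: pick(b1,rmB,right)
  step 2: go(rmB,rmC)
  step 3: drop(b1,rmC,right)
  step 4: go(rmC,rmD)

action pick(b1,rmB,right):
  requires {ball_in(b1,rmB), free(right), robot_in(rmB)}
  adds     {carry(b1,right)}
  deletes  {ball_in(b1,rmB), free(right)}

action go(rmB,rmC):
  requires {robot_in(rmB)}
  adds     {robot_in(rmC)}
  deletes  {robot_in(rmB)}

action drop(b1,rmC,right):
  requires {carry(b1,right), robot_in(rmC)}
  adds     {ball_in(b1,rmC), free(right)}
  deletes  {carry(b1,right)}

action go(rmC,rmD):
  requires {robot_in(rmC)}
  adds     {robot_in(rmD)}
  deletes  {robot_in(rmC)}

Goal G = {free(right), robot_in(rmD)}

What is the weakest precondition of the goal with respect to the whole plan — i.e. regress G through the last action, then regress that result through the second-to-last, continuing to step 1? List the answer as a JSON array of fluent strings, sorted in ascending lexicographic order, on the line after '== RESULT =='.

Work backward from the goal:
  through step 4 (go(rmC,rmD)): drop {robot_in(rmD)}, keep {free(right)}, require {robot_in(rmC)}
    → {free(right), robot_in(rmC)}
  through step 3 (drop(b1,rmC,right)): drop {free(right)}, keep {robot_in(rmC)}, require {carry(b1,right), robot_in(rmC)}
    → {carry(b1,right), robot_in(rmC)}
  through step 2 (go(rmB,rmC)): drop {robot_in(rmC)}, keep {carry(b1,right)}, require {robot_in(rmB)}
    → {carry(b1,right), robot_in(rmB)}
  through step 1 (pick(b1,rmB,right)): drop {carry(b1,right)}, keep {robot_in(rmB)}, require {ball_in(b1,rmB), free(right), robot_in(rmB)}
    → {ball_in(b1,rmB), free(right), robot_in(rmB)}

== RESULT ==
["ball_in(b1,rmB)", "free(right)", "robot_in(rmB)"]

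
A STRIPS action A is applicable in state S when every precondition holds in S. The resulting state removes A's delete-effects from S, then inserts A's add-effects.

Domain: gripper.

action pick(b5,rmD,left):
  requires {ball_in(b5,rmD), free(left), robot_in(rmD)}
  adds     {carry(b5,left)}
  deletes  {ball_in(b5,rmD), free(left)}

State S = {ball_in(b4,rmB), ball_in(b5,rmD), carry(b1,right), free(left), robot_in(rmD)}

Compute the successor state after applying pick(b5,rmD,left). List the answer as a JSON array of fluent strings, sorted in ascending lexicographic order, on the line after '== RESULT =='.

Progress:
  pre ⊆ S: {ball_in(b5,rmD), free(left), robot_in(rmD)} ⊆ S  — applicable
  S \ del = {ball_in(b4,rmB), carry(b1,right), robot_in(rmD)}
  ∪ add   = {ball_in(b4,rmB), carry(b1,right), carry(b5,left), robot_in(rmD)}

== RESULT ==
["ball_in(b4,rmB)", "carry(b1,right)", "carry(b5,left)", "robot_in(rmD)"]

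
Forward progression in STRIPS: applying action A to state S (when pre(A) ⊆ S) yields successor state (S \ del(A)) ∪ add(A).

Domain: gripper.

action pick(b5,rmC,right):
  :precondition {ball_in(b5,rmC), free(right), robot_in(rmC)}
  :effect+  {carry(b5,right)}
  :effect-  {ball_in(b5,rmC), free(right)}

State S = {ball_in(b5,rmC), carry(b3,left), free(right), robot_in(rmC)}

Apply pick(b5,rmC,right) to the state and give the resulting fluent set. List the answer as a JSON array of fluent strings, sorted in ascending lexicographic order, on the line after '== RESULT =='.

Progress:
  pre ⊆ S: {ball_in(b5,rmC), free(right), robot_in(rmC)} ⊆ S  — applicable
  S \ del = {carry(b3,left), robot_in(rmC)}
  ∪ add   = {carry(b3,left), carry(b5,right), robot_in(rmC)}

== RESULT ==
["carry(b3,left)", "carry(b5,right)", "robot_in(rmC)"]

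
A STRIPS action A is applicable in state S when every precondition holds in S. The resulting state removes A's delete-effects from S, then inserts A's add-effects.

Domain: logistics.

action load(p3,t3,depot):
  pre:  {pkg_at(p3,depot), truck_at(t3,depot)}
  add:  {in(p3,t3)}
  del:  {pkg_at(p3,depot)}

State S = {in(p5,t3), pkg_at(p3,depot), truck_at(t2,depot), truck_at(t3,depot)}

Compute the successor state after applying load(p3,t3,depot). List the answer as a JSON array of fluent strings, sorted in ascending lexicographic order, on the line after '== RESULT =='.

Compute (S \ del) ∪ add:
  pre ⊆ S: {pkg_at(p3,depot), truck_at(t3,depot)} ⊆ S  — applicable
  S \ del = {in(p5,t3), truck_at(t2,depot), truck_at(t3,depot)}
  ∪ add   = {in(p3,t3), in(p5,t3), truck_at(t2,depot), truck_at(t3,depot)}

== RESULT ==
["in(p3,t3)", "in(p5,t3)", "truck_at(t2,depot)", "truck_at(t3,depot)"]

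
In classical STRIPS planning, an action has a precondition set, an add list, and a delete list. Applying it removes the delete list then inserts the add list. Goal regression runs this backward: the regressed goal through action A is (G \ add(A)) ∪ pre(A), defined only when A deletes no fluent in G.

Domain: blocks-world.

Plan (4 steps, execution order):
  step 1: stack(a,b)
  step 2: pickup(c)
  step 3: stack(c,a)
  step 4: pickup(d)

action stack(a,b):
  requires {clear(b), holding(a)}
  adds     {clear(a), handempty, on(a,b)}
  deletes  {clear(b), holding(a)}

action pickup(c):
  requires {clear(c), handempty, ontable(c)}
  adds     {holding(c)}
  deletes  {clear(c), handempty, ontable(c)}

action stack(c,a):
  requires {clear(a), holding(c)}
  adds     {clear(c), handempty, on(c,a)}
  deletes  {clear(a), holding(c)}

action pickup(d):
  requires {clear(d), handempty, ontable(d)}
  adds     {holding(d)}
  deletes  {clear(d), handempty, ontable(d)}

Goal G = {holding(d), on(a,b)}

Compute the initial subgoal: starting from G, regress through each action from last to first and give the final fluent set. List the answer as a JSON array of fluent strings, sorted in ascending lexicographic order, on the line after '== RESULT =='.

Regress step by step:
  through step 4 (pickup(d)): drop {holding(d)}, keep {on(a,b)}, require {clear(d), handempty, ontable(d)}
    → {clear(d), handempty, on(a,b), ontable(d)}
  through step 3 (stack(c,a)): drop {handempty}, keep {clear(d), on(a,b), ontable(d)}, require {clear(a), holding(c)}
    → {clear(a), clear(d), holding(c), on(a,b), ontable(d)}
  through step 2 (pickup(c)): drop {holding(c)}, keep {clear(a), clear(d), on(a,b), ontable(d)}, require {clear(c), handempty, ontable(c)}
    → {clear(a), clear(c), clear(d), handempty, on(a,b), ontable(c), ontable(d)}
  through step 1 (stack(a,b)): drop {clear(a), handempty, on(a,b)}, keep {clear(c), clear(d), ontable(c), ontable(d)}, require {clear(b), holding(a)}
    → {clear(b), clear(c), clear(d), holding(a), ontable(c), ontable(d)}

== RESULT ==
["clear(b)", "clear(c)", "clear(d)", "holding(a)", "ontable(c)", "ontable(d)"]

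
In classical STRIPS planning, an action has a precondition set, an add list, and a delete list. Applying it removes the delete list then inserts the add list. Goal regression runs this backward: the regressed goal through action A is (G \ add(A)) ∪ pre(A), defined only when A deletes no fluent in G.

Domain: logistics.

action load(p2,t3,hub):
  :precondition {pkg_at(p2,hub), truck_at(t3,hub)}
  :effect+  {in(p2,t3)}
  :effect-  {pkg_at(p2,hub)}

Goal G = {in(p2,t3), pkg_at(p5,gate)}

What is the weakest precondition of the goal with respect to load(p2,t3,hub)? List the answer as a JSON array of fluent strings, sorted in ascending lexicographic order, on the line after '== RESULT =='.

Compute (G \ add) ∪ pre:
  G ∩ del = {}  (empty — regression defined)
  G \ add = {in(p2,t3), pkg_at(p5,gate)} \ {in(p2,t3)} = {pkg_at(p5,gate)}
  ∪ pre   = {pkg_at(p5,gate)} ∪ {pkg_at(p2,hub), truck_at(t3,hub)}
          = {pkg_at(p2,hub), pkg_at(p5,gate), truck_at(t3,hub)}

== RESULT ==
["pkg_at(p2,hub)", "pkg_at(p5,gate)", "truck_at(t3,hub)"]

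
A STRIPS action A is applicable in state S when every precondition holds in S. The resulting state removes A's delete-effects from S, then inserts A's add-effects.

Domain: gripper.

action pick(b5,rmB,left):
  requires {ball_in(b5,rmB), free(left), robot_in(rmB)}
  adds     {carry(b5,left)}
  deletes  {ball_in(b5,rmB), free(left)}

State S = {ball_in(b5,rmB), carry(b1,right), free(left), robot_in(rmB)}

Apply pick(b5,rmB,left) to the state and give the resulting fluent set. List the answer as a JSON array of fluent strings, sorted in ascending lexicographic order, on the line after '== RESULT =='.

Progress:
  pre ⊆ S: {ball_in(b5,rmB), free(left), robot_in(rmB)} ⊆ S  — applicable
  S \ del = {carry(b1,right), robot_in(rmB)}
  ∪ add   = {carry(b1,right), carry(b5,left), robot_in(rmB)}

== RESULT ==
["carry(b1,right)", "carry(b5,left)", "robot_in(rmB)"]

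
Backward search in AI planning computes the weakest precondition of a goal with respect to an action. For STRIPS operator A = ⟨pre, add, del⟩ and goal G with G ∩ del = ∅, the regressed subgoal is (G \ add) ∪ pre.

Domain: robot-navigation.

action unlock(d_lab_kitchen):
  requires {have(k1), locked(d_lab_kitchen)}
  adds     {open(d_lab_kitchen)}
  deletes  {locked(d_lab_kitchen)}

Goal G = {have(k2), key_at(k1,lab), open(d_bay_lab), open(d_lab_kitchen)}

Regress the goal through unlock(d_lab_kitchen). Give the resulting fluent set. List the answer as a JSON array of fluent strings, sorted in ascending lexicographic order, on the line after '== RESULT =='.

Compute (G \ add) ∪ pre:
  G ∩ del = {}  (empty — regression defined)
  G \ add = {have(k2), key_at(k1,lab), open(d_bay_lab), open(d_lab_kitchen)} \ {open(d_lab_kitchen)} = {have(k2), key_at(k1,lab), open(d_bay_lab)}
  ∪ pre   = {have(k2), key_at(k1,lab), open(d_bay_lab)} ∪ {have(k1), locked(d_lab_kitchen)}
          = {have(k1), have(k2), key_at(k1,lab), locked(d_lab_kitchen), open(d_bay_lab)}

== RESULT ==
["have(k1)", "have(k2)", "key_at(k1,lab)", "locked(d_lab_kitchen)", "open(d_bay_lab)"]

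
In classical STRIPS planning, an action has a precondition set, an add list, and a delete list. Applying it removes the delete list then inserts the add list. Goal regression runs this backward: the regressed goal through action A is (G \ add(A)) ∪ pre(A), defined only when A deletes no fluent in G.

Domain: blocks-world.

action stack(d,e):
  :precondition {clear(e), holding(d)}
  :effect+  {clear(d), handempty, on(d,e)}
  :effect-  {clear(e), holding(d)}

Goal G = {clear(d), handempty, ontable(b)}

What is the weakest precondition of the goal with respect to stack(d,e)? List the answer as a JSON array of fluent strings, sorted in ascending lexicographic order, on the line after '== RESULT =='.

Regress:
  G ∩ del = {}  (empty — regression defined)
  G \ add = {clear(d), handempty, ontable(b)} \ {clear(d), handempty, on(d,e)} = {ontable(b)}
  ∪ pre   = {ontable(b)} ∪ {clear(e), holding(d)}
          = {clear(e), holding(d), ontable(b)}

== RESULT ==
["clear(e)", "holding(d)", "ontable(b)"]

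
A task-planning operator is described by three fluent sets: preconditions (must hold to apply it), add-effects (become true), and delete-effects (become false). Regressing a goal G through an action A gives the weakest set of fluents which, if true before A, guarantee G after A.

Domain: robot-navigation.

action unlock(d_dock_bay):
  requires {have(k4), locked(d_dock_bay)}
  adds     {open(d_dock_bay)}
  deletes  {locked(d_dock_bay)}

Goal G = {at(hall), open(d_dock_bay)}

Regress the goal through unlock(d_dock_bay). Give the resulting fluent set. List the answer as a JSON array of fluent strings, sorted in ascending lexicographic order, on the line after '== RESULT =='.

Compute (G \ add) ∪ pre:
  G ∩ del = {}  (empty — regression defined)
  G \ add = {at(hall), open(d_dock_bay)} \ {open(d_dock_bay)} = {at(hall)}
  ∪ pre   = {at(hall)} ∪ {have(k4), locked(d_dock_bay)}
          = {at(hall), have(k4), locked(d_dock_bay)}

== RESULT ==
["at(hall)", "have(k4)", "locked(d_dock_bay)"]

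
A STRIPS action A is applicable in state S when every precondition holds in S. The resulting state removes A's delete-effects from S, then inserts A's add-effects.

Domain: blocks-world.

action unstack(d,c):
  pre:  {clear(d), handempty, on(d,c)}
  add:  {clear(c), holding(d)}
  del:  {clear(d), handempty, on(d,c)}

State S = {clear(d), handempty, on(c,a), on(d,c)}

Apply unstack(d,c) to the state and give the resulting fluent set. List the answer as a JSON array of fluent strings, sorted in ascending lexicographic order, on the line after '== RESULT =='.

Compute (S \ del) ∪ add:
  pre ⊆ S: {clear(d), handempty, on(d,c)} ⊆ S  — applicable
  S \ del = {on(c,a)}
  ∪ add   = {clear(c), holding(d), on(c,a)}

== RESULT ==
["clear(c)", "holding(d)", "on(c,a)"]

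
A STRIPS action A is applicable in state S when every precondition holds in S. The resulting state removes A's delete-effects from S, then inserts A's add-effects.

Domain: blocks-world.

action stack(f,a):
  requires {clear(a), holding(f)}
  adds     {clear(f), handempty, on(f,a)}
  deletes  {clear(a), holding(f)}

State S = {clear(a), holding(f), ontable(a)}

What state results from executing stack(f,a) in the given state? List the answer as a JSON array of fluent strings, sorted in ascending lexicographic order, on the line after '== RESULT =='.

Compute (S \ del) ∪ add:
  pre ⊆ S: {clear(a), holding(f)} ⊆ S  — applicable
  S \ del = {ontable(a)}
  ∪ add   = {clear(f), handempty, on(f,a), ontable(a)}

== RESULT ==
["clear(f)", "handempty", "on(f,a)", "ontable(a)"]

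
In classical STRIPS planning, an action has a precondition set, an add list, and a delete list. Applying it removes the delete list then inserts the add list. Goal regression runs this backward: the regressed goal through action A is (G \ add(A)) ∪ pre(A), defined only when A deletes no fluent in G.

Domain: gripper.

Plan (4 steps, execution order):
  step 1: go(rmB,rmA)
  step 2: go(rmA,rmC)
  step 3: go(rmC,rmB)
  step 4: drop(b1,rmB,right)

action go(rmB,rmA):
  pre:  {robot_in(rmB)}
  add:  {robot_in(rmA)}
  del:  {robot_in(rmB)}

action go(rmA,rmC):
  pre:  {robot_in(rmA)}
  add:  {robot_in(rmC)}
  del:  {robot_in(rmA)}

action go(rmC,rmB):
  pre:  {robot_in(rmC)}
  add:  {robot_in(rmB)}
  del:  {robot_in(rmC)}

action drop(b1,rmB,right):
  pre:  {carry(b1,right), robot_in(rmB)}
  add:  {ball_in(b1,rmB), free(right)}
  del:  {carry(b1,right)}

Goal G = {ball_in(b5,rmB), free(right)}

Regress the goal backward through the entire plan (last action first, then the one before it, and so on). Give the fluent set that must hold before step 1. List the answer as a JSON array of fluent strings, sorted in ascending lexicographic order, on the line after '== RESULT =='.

Regress step by step:
  through step 4 (drop(b1,rmB,right)): drop {free(right)}, keep {ball_in(b5,rmB)}, require {carry(b1,right), robot_in(rmB)}
    → {ball_in(b5,rmB), carry(b1,right), robot_in(rmB)}
  through step 3 (go(rmC,rmB)): drop {robot_in(rmB)}, keep {ball_in(b5,rmB), carry(b1,right)}, require {robot_in(rmC)}
    → {ball_in(b5,rmB), carry(b1,right), robot_in(rmC)}
  through step 2 (go(rmA,rmC)): drop {robot_in(rmC)}, keep {ball_in(b5,rmB), carry(b1,right)}, require {robot_in(rmA)}
    → {ball_in(b5,rmB), carry(b1,right), robot_in(rmA)}
  through step 1 (go(rmB,rmA)): drop {robot_in(rmA)}, keep {ball_in(b5,rmB), carry(b1,right)}, require {robot_in(rmB)}
    → {ball_in(b5,rmB), carry(b1,right), robot_in(rmB)}

== RESULT ==
["ball_in(b5,rmB)", "carry(b1,right)", "robot_in(rmB)"]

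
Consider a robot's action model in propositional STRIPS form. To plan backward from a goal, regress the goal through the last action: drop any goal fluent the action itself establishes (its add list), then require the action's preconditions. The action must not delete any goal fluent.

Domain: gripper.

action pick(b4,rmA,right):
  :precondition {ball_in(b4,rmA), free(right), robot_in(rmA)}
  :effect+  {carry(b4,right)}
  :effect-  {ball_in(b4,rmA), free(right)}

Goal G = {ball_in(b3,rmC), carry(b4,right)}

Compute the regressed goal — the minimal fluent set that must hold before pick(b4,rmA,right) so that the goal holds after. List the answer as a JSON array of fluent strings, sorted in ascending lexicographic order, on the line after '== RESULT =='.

Regress:
  G ∩ del = {}  (empty — regression defined)
  G \ add = {ball_in(b3,rmC), carry(b4,right)} \ {carry(b4,right)} = {ball_in(b3,rmC)}
  ∪ pre   = {ball_in(b3,rmC)} ∪ {ball_in(b4,rmA), free(right), robot_in(rmA)}
          = {ball_in(b3,rmC), ball_in(b4,rmA), free(right), robot_in(rmA)}

== RESULT ==
["ball_in(b3,rmC)", "ball_in(b4,rmA)", "free(right)", "robot_in(rmA)"]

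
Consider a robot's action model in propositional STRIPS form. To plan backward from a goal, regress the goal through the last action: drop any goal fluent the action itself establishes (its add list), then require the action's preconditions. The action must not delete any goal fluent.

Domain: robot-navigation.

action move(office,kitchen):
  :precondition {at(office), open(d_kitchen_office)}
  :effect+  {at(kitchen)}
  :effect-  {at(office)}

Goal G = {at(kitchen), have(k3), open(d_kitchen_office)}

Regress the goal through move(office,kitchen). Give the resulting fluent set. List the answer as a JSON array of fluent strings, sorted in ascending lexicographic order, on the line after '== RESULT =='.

Compute (G \ add) ∪ pre:
  G ∩ del = {}  (empty — regression defined)
  G \ add = {at(kitchen), have(k3), open(d_kitchen_office)} \ {at(kitchen)} = {have(k3), open(d_kitchen_office)}
  ∪ pre   = {have(k3), open(d_kitchen_office)} ∪ {at(office), open(d_kitchen_office)}
          = {at(office), have(k3), open(d_kitchen_office)}

== RESULT ==
["at(office)", "have(k3)", "open(d_kitchen_office)"]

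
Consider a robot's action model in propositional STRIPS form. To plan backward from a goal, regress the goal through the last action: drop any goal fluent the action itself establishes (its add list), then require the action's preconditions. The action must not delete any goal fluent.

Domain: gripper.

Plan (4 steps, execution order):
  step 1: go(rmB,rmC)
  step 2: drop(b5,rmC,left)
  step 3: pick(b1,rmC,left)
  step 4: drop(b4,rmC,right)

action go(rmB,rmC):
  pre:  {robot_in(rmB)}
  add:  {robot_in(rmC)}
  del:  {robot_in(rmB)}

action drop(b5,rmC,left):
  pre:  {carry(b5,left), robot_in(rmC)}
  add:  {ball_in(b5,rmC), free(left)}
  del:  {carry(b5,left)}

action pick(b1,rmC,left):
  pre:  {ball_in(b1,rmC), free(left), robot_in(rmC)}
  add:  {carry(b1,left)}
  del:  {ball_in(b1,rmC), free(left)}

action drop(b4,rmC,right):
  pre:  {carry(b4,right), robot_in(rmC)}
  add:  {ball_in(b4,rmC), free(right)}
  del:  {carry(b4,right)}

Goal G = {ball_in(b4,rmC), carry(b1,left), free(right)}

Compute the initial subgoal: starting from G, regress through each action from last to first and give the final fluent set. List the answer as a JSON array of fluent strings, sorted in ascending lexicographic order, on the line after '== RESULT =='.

Work backward from the goal:
  through step 4 (drop(b4,rmC,right)): drop {ball_in(b4,rmC), free(right)}, keep {carry(b1,left)}, require {carry(b4,right), robot_in(rmC)}
    → {carry(b1,left), carry(b4,right), robot_in(rmC)}
  through step 3 (pick(b1,rmC,left)): drop {carry(b1,left)}, keep {carry(b4,right), robot_in(rmC)}, require {ball_in(b1,rmC), free(left), robot_in(rmC)}
    → {ball_in(b1,rmC), carry(b4,right), free(left), robot_in(rmC)}
  through step 2 (drop(b5,rmC,left)): drop {free(left)}, keep {ball_in(b1,rmC), carry(b4,right), robot_in(rmC)}, require {carry(b5,left), robot_in(rmC)}
    → {ball_in(b1,rmC), carry(b4,right), carry(b5,left), robot_in(rmC)}
  through step 1 (go(rmB,rmC)): drop {robot_in(rmC)}, keep {ball_in(b1,rmC), carry(b4,right), carry(b5,left)}, require {robot_in(rmB)}
    → {ball_in(b1,rmC), carry(b4,right), carry(b5,left), robot_in(rmB)}

== RESULT ==
["ball_in(b1,rmC)", "carry(b4,right)", "carry(b5,left)", "robot_in(rmB)"]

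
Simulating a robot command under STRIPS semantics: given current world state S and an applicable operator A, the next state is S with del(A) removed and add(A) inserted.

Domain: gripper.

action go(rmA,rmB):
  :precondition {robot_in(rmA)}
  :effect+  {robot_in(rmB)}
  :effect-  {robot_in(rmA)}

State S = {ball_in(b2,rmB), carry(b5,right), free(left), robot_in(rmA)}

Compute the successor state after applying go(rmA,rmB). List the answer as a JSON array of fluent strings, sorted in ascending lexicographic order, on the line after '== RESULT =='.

Compute (S \ del) ∪ add:
  pre ⊆ S: {robot_in(rmA)} ⊆ S  — applicable
  S \ del = {ball_in(b2,rmB), carry(b5,right), free(left)}
  ∪ add   = {ball_in(b2,rmB), carry(b5,right), free(left), robot_in(rmB)}

== RESULT ==
["ball_in(b2,rmB)", "carry(b5,right)", "free(left)", "robot_in(rmB)"]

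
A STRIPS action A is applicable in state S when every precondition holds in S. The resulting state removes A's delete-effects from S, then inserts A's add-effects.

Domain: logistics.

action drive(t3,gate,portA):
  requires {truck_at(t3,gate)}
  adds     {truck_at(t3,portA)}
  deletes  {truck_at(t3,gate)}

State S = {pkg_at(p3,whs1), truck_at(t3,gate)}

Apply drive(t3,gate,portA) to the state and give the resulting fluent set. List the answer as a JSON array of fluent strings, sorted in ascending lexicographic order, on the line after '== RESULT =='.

Progress:
  pre ⊆ S: {truck_at(t3,gate)} ⊆ S  — applicable
  S \ del = {pkg_at(p3,whs1)}
  ∪ add   = {pkg_at(p3,whs1), truck_at(t3,portA)}

== RESULT ==
["pkg_at(p3,whs1)", "truck_at(t3,portA)"]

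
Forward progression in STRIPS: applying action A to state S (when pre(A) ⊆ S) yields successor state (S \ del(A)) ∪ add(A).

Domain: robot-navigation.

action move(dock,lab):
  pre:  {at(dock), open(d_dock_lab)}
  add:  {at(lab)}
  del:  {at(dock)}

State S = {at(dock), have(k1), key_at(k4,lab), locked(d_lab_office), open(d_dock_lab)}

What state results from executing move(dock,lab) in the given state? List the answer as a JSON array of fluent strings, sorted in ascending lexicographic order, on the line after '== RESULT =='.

Progress:
  pre ⊆ S: {at(dock), open(d_dock_lab)} ⊆ S  — applicable
  S \ del = {have(k1), key_at(k4,lab), locked(d_lab_office), open(d_dock_lab)}
  ∪ add   = {at(lab), have(k1), key_at(k4,lab), locked(d_lab_office), open(d_dock_lab)}

== RESULT ==
["at(lab)", "have(k1)", "key_at(k4,lab)", "locked(d_lab_office)", "open(d_dock_lab)"]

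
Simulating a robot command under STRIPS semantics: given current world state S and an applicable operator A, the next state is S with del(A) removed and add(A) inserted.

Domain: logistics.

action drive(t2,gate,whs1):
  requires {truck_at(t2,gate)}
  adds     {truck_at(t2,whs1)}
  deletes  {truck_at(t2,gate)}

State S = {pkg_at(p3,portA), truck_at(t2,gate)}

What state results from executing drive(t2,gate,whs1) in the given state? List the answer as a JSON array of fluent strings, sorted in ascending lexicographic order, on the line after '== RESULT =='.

Progress:
  pre ⊆ S: {truck_at(t2,gate)} ⊆ S  — applicable
  S \ del = {pkg_at(p3,portA)}
  ∪ add   = {pkg_at(p3,portA), truck_at(t2,whs1)}

== RESULT ==
["pkg_at(p3,portA)", "truck_at(t2,whs1)"]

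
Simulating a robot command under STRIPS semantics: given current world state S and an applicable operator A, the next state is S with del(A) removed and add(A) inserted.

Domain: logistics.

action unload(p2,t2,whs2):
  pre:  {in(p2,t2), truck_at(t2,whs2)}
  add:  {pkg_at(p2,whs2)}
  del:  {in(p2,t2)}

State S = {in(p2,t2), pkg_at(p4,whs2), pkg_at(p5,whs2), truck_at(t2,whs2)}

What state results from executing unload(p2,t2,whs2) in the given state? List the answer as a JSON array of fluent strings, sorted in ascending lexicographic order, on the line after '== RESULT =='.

Compute (S \ del) ∪ add:
  pre ⊆ S: {in(p2,t2), truck_at(t2,whs2)} ⊆ S  — applicable
  S \ del = {pkg_at(p4,whs2), pkg_at(p5,whs2), truck_at(t2,whs2)}
  ∪ add   = {pkg_at(p2,whs2), pkg_at(p4,whs2), pkg_at(p5,whs2), truck_at(t2,whs2)}

== RESULT ==
["pkg_at(p2,whs2)", "pkg_at(p4,whs2)", "pkg_at(p5,whs2)", "truck_at(t2,whs2)"]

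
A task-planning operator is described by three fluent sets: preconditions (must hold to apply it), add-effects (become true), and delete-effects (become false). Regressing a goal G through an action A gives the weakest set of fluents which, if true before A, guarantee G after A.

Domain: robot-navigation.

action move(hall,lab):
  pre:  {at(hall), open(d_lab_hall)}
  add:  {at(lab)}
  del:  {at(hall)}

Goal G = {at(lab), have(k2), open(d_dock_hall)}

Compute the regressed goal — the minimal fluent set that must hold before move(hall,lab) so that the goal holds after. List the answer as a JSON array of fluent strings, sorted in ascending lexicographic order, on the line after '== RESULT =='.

Regress:
  G ∩ del = {}  (empty — regression defined)
  G \ add = {at(lab), have(k2), open(d_dock_hall)} \ {at(lab)} = {have(k2), open(d_dock_hall)}
  ∪ pre   = {have(k2), open(d_dock_hall)} ∪ {at(hall), open(d_lab_hall)}
          = {at(hall), have(k2), open(d_dock_hall), open(d_lab_hall)}

== RESULT ==
["at(hall)", "have(k2)", "open(d_dock_hall)", "open(d_lab_hall)"]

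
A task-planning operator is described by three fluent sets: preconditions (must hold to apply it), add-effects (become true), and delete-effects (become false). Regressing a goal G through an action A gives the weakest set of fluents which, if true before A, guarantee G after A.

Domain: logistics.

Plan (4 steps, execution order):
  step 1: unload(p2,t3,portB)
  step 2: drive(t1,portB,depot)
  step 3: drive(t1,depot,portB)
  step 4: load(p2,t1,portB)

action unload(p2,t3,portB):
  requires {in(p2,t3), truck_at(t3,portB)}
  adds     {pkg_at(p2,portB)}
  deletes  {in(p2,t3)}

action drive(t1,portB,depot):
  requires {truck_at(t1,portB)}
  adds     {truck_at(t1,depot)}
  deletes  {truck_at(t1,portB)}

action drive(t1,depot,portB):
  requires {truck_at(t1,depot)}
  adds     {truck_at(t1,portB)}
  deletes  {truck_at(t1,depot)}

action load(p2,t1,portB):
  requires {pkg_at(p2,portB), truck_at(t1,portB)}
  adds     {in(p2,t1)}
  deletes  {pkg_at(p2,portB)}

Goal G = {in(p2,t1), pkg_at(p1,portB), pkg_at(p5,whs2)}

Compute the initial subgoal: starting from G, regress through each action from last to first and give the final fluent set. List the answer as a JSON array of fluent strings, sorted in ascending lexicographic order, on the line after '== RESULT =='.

Work backward from the goal:
  through step 4 (load(p2,t1,portB)): drop {in(p2,t1)}, keep {pkg_at(p1,portB), pkg_at(p5,whs2)}, require {pkg_at(p2,portB), truck_at(t1,portB)}
    → {pkg_at(p1,portB), pkg_at(p2,portB), pkg_at(p5,whs2), truck_at(t1,portB)}
  through step 3 (drive(t1,depot,portB)): drop {truck_at(t1,portB)}, keep {pkg_at(p1,portB), pkg_at(p2,portB), pkg_at(p5,whs2)}, require {truck_at(t1,depot)}
    → {pkg_at(p1,portB), pkg_at(p2,portB), pkg_at(p5,whs2), truck_at(t1,depot)}
  through step 2 (drive(t1,portB,depot)): drop {truck_at(t1,depot)}, keep {pkg_at(p1,portB), pkg_at(p2,portB), pkg_at(p5,whs2)}, require {truck_at(t1,portB)}
    → {pkg_at(p1,portB), pkg_at(p2,portB), pkg_at(p5,whs2), truck_at(t1,portB)}
  through step 1 (unload(p2,t3,portB)): drop {pkg_at(p2,portB)}, keep {pkg_at(p1,portB), pkg_at(p5,whs2), truck_at(t1,portB)}, require {in(p2,t3), truck_at(t3,portB)}
    → {in(p2,t3), pkg_at(p1,portB), pkg_at(p5,whs2), truck_at(t1,portB), truck_at(t3,portB)}

== RESULT ==
["in(p2,t3)", "pkg_at(p1,portB)", "pkg_at(p5,whs2)", "truck_at(t1,portB)", "truck_at(t3,portB)"]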